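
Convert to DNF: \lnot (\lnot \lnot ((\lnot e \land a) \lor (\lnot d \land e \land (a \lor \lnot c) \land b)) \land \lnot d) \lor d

(e \land \lnot b) \lor (\lnot a \land \lnot e) \lor (\lnot a \land c) \lor (\lnot a \land \lnot b) \lor d

\lnot (\lnot \lnot ((\lnot e \land a) \lor (\lnot d \land e \land (a \lor \lnot c) \land b)) \land \lnot d) \lor d
≡ \lnot \lnot \lnot ((\lnot e \land a) \lor (\lnot d \land e \land (a \lor \lnot c) \land b)) \lor \lnot \lnot d \lor d   (De Morgan)
≡ \lnot ((\lnot e \land a) \lor (\lnot d \land e \land (a \lor \lnot c) \land b)) \lor \lnot \lnot d \lor d   (double negation)
≡ (\lnot (\lnot e \land a) \land \lnot (\lnot d \land e \land (a \lor \lnot c) \land b)) \lor \lnot \lnot d \lor d   (De Morgan)
≡ ((\lnot \lnot e \lor \lnot a) \land \lnot (\lnot d \land e \land (a \lor \lnot c) \land b)) \lor \lnot \lnot d \lor d   (De Morgan)
≡ ((e \lor \lnot a) \land \lnot (\lnot d \land e \land (a \lor \lnot c) \land b)) \lor \lnot \lnot d \lor d   (double negation)
≡ ((e \lor \lnot a) \land (\lnot \lnot d \lor \lnot e \lor \lnot (a \lor \lnot c) \lor \lnot b)) \lor \lnot \lnot d \lor d   (De Morgan)
≡ ((e \lor \lnot a) \land (d \lor \lnot e \lor \lnot (a \lor \lnot c) \lor \lnot b)) \lor \lnot \lnot d \lor d   (double negation)
≡ ((e \lor \lnot a) \land (d \lor \lnot e \lor (\lnot a \land \lnot \lnot c) \lor \lnot b)) \lor \lnot \lnot d \lor d   (De Morgan)
≡ ((e \lor \lnot a) \land (d \lor \lnot e \lor (\lnot a \land c) \lor \lnot b)) \lor \lnot \lnot d \lor d   (double negation)
≡ ((e \lor \lnot a) \land (d \lor \lnot e \lor (\lnot a \land c) \lor \lnot b)) \lor d \lor d   (double negation)
≡ (e \land d) \lor (e \land \lnot e) \lor (e \land \lnot a \land c) \lor (e \land \lnot b) \lor (\lnot a \land d) \lor (\lnot a \land \lnot e) \lor (\lnot a \land \lnot a \land c) \lor (\lnot a \land \lnot b) \lor d \lor d   (distribute \land over \lor)
≡ (e \land \lnot b) \lor (\lnot a \land \lnot e) \lor (\lnot a \land c) \lor (\lnot a \land \lnot b) \lor d   (simplify)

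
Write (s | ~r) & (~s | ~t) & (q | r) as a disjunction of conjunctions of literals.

(s | ~r) & (~s | ~t) & (q | r)
≡ (s & ~s & q) | (s & ~s & r) | (s & ~t & q) | (s & ~t & r) | (~r & ~s & q) | (~r & ~s & r) | (~r & ~t & q) | (~r & ~t & r)   (distribute & over |)
≡ (s & ~t & q) | (s & ~t & r) | (~r & ~s & q) | (~r & ~t & q)   (simplify)

(s & ~t & q) | (s & ~t & r) | (~r & ~s & q) | (~r & ~t & q)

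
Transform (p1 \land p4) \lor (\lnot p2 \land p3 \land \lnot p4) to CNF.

(p1 \lor \lnot p2) \land (p1 \lor p3) \land (p1 \lor \lnot p4) \land (p4 \lor \lnot p2) \land (p4 \lor p3)

(p1 \land p4) \lor (\lnot p2 \land p3 \land \lnot p4)
≡ (p1 \lor \lnot p2) \land (p1 \lor p3) \land (p1 \lor \lnot p4) \land (p4 \lor \lnot p2) \land (p4 \lor p3) \land (p4 \lor \lnot p4)   (distribute \lor over \land)
≡ (p1 \lor \lnot p2) \land (p1 \lor p3) \land (p1 \lor \lnot p4) \land (p4 \lor \lnot p2) \land (p4 \lor p3)   (simplify)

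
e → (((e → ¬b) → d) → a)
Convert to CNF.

e → (((e → ¬b) → d) → a)
= ¬e ∨ (((e → ¬b) → d) → a)   [eliminate →]
= ¬e ∨ ¬((e → ¬b) → d) ∨ a   [eliminate →]
= ¬e ∨ ¬(¬(e → ¬b) ∨ d) ∨ a   [eliminate →]
= ¬e ∨ ¬(¬(¬e ∨ ¬b) ∨ d) ∨ a   [eliminate →]
= ¬e ∨ (¬¬(¬e ∨ ¬b) ∧ ¬d) ∨ a   [De Morgan]
= ¬e ∨ ((¬e ∨ ¬b) ∧ ¬d) ∨ a   [double negation]
= (¬e ∨ ¬e ∨ ¬b ∨ a) ∧ (¬e ∨ ¬d ∨ a)   [distribute ∨ over ∧]
= (¬e ∨ ¬b ∨ a) ∧ (¬e ∨ ¬d ∨ a)   [simplify]

(¬e ∨ ¬b ∨ a) ∧ (¬e ∨ ¬d ∨ a)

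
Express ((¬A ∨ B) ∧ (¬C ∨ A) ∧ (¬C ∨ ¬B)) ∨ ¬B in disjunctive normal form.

((¬A ∨ B) ∧ (¬C ∨ A) ∧ (¬C ∨ ¬B)) ∨ ¬B
⇔ (¬A ∧ ¬C ∧ ¬C) ∨ (¬A ∧ ¬C ∧ ¬B) ∨ (¬A ∧ A ∧ ¬C) ∨ (¬A ∧ A ∧ ¬B) ∨ (B ∧ ¬C ∧ ¬C) ∨ (B ∧ ¬C ∧ ¬B) ∨ (B ∧ A ∧ ¬C) ∨ (B ∧ A ∧ ¬B) ∨ ¬B   [distribute ∧ over ∨]
⇔ (¬A ∧ ¬C) ∨ (B ∧ ¬C) ∨ ¬B   [simplify]

(¬A ∧ ¬C) ∨ (B ∧ ¬C) ∨ ¬B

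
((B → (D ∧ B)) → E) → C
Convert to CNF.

((B → (D ∧ B)) → E) → C
⇔ ¬((B → (D ∧ B)) → E) ∨ C
⇔ ¬(¬(B → (D ∧ B)) ∨ E) ∨ C
⇔ ¬(¬(¬B ∨ (D ∧ B)) ∨ E) ∨ C
⇔ (¬¬(¬B ∨ (D ∧ B)) ∧ ¬E) ∨ C
⇔ ((¬B ∨ (D ∧ B)) ∧ ¬E) ∨ C
⇔ (¬B ∨ D ∨ C) ∧ (¬B ∨ B ∨ C) ∧ (¬E ∨ C)
⇔ (¬B ∨ D ∨ C) ∧ (¬E ∨ C)

(¬B ∨ D ∨ C) ∧ (¬E ∨ C)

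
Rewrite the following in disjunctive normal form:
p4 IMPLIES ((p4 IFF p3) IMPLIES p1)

NOT p4 OR (p4 AND NOT p3) OR p1

p4 IMPLIES ((p4 IFF p3) IMPLIES p1)
⇔ NOT p4 OR ((p4 IFF p3) IMPLIES p1)   [eliminate IMPLIES]
⇔ NOT p4 OR NOT (p4 IFF p3) OR p1   [eliminate IMPLIES]
⇔ NOT p4 OR NOT ((p4 IMPLIES p3) AND (p3 IMPLIES p4)) OR p1   [eliminate IFF]
⇔ NOT p4 OR NOT ((NOT p4 OR p3) AND (p3 IMPLIES p4)) OR p1   [eliminate IMPLIES]
⇔ NOT p4 OR NOT ((NOT p4 OR p3) AND (NOT p3 OR p4)) OR p1   [eliminate IMPLIES]
⇔ NOT p4 OR NOT (NOT p4 OR p3) OR NOT (NOT p3 OR p4) OR p1   [De Morgan]
⇔ NOT p4 OR (NOT NOT p4 AND NOT p3) OR NOT (NOT p3 OR p4) OR p1   [De Morgan]
⇔ NOT p4 OR (p4 AND NOT p3) OR NOT (NOT p3 OR p4) OR p1   [double negation]
⇔ NOT p4 OR (p4 AND NOT p3) OR (NOT NOT p3 AND NOT p4) OR p1   [De Morgan]
⇔ NOT p4 OR (p4 AND NOT p3) OR (p3 AND NOT p4) OR p1   [double negation]
⇔ NOT p4 OR (p4 AND NOT p3) OR p1   [simplify]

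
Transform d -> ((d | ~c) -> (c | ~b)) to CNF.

~d | c | ~b

d -> ((d | ~c) -> (c | ~b))
≡ ~d | ((d | ~c) -> (c | ~b))   [eliminate ->]
≡ ~d | ~(d | ~c) | c | ~b   [eliminate ->]
≡ ~d | (~d & ~~c) | c | ~b   [De Morgan]
≡ ~d | (~d & c) | c | ~b   [double negation]
≡ (~d | ~d | c | ~b) & (~d | c | c | ~b)   [distribute | over &]
≡ ~d | c | ~b   [simplify]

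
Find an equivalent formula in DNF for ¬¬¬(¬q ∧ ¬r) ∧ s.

¬¬¬(¬q ∧ ¬r) ∧ s
⇔ ¬(¬q ∧ ¬r) ∧ s   [double negation]
⇔ (¬¬q ∨ ¬¬r) ∧ s   [De Morgan]
⇔ (q ∨ ¬¬r) ∧ s   [double negation]
⇔ (q ∨ r) ∧ s   [double negation]
⇔ (q ∧ s) ∨ (r ∧ s)   [distribute ∧ over ∨]

(q ∧ s) ∨ (r ∧ s)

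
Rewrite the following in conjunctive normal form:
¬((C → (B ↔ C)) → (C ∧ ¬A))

(¬C ∨ B) ∧ (¬C ∨ A)

¬((C → (B ↔ C)) → (C ∧ ¬A))
⇔ ¬(¬(C → (B ↔ C)) ∨ (C ∧ ¬A))   [eliminate →]
⇔ ¬(¬(¬C ∨ (B ↔ C)) ∨ (C ∧ ¬A))   [eliminate →]
⇔ ¬(¬(¬C ∨ ((B → C) ∧ (C → B))) ∨ (C ∧ ¬A))   [eliminate ↔]
⇔ ¬(¬(¬C ∨ ((¬B ∨ C) ∧ (C → B))) ∨ (C ∧ ¬A))   [eliminate →]
⇔ ¬(¬(¬C ∨ ((¬B ∨ C) ∧ (¬C ∨ B))) ∨ (C ∧ ¬A))   [eliminate →]
⇔ ¬¬(¬C ∨ ((¬B ∨ C) ∧ (¬C ∨ B))) ∧ ¬(C ∧ ¬A)   [De Morgan]
⇔ (¬C ∨ ((¬B ∨ C) ∧ (¬C ∨ B))) ∧ ¬(C ∧ ¬A)   [double negation]
⇔ (¬C ∨ ((¬B ∨ C) ∧ (¬C ∨ B))) ∧ (¬C ∨ ¬¬A)   [De Morgan]
⇔ (¬C ∨ ((¬B ∨ C) ∧ (¬C ∨ B))) ∧ (¬C ∨ A)   [double negation]
⇔ (¬C ∨ ¬B ∨ C) ∧ (¬C ∨ ¬C ∨ B) ∧ (¬C ∨ A)   [distribute ∨ over ∧]
⇔ (¬C ∨ B) ∧ (¬C ∨ A)   [simplify]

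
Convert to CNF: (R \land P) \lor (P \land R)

(R \land P) \lor (P \land R)
= (R \lor P) \land (R \lor R) \land (P \lor P) \land (P \lor R)
= R \land P

R \land P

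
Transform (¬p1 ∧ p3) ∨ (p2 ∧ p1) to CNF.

(¬p1 ∧ p3) ∨ (p2 ∧ p1)
≡ (¬p1 ∨ p2) ∧ (¬p1 ∨ p1) ∧ (p3 ∨ p2) ∧ (p3 ∨ p1)   [distribute ∨ over ∧]
≡ (¬p1 ∨ p2) ∧ (p3 ∨ p2) ∧ (p3 ∨ p1)   [simplify]

(¬p1 ∨ p2) ∧ (p3 ∨ p2) ∧ (p3 ∨ p1)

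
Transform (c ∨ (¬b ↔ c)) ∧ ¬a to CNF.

(c ∨ (¬b ↔ c)) ∧ ¬a
≡ (c ∨ (¬b → c) ∧ (c → ¬b)) ∧ ¬a   — eliminate ↔
≡ (c ∨ (¬¬b ∨ c) ∧ (c → ¬b)) ∧ ¬a   — eliminate →
≡ (c ∨ (¬¬b ∨ c) ∧ (¬c ∨ ¬b)) ∧ ¬a   — eliminate →
≡ (c ∨ (b ∨ c) ∧ (¬c ∨ ¬b)) ∧ ¬a   — double negation
≡ (c ∨ b ∨ c) ∧ (c ∨ ¬c ∨ ¬b) ∧ ¬a   — distribute ∨ over ∧
≡ (c ∨ b) ∧ ¬a   — simplify

(c ∨ b) ∧ ¬a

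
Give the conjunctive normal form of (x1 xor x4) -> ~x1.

~x1 | x4

(x1 xor x4) -> ~x1
= ~(x1 xor x4) | ~x1
= ~((x1 | x4) & ~(x1 & x4)) | ~x1
= ~(x1 | x4) | ~~(x1 & x4) | ~x1
= (~x1 & ~x4) | ~~(x1 & x4) | ~x1
= (~x1 & ~x4) | (x1 & x4) | ~x1
= (~x1 | x1 | ~x1) & (~x1 | x4 | ~x1) & (~x4 | x1 | ~x1) & (~x4 | x4 | ~x1)
= ~x1 | x4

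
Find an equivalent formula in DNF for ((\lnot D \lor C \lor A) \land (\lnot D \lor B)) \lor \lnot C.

((\lnot D \lor C \lor A) \land (\lnot D \lor B)) \lor \lnot C
= (\lnot D \land \lnot D) \lor (\lnot D \land B) \lor (C \land \lnot D) \lor (C \land B) \lor (A \land \lnot D) \lor (A \land B) \lor \lnot C   — distribute \land over \lor
= \lnot D \lor (C \land B) \lor (A \land B) \lor \lnot C   — simplify

\lnot D \lor (C \land B) \lor (A \land B) \lor \lnot C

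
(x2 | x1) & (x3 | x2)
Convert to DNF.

x2 | (x1 & x3)

(x2 | x1) & (x3 | x2)
⇔ (x2 & x3) | (x2 & x2) | (x1 & x3) | (x1 & x2)   — distribute & over |
⇔ x2 | (x1 & x3)   — simplify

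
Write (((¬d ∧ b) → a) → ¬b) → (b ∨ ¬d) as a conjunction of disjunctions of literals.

b ∨ ¬d

(((¬d ∧ b) → a) → ¬b) → (b ∨ ¬d)
⇔ ¬(((¬d ∧ b) → a) → ¬b) ∨ b ∨ ¬d   [eliminate →]
⇔ ¬(¬((¬d ∧ b) → a) ∨ ¬b) ∨ b ∨ ¬d   [eliminate →]
⇔ ¬(¬(¬(¬d ∧ b) ∨ a) ∨ ¬b) ∨ b ∨ ¬d   [eliminate →]
⇔ (¬¬(¬(¬d ∧ b) ∨ a) ∧ ¬¬b) ∨ b ∨ ¬d   [De Morgan]
⇔ ((¬(¬d ∧ b) ∨ a) ∧ ¬¬b) ∨ b ∨ ¬d   [double negation]
⇔ ((¬¬d ∨ ¬b ∨ a) ∧ ¬¬b) ∨ b ∨ ¬d   [De Morgan]
⇔ ((d ∨ ¬b ∨ a) ∧ ¬¬b) ∨ b ∨ ¬d   [double negation]
⇔ ((d ∨ ¬b ∨ a) ∧ b) ∨ b ∨ ¬d   [double negation]
⇔ (d ∨ ¬b ∨ a ∨ b ∨ ¬d) ∧ (b ∨ b ∨ ¬d)   [distribute ∨ over ∧]
⇔ b ∨ ¬d   [simplify]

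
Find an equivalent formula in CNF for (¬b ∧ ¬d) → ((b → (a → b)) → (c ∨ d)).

(¬b ∧ ¬d) → ((b → (a → b)) → (c ∨ d))
≡ ¬(¬b ∧ ¬d) ∨ ((b → (a → b)) → (c ∨ d))   (eliminate →)
≡ ¬(¬b ∧ ¬d) ∨ ¬(b → (a → b)) ∨ c ∨ d   (eliminate →)
≡ ¬(¬b ∧ ¬d) ∨ ¬(¬b ∨ (a → b)) ∨ c ∨ d   (eliminate →)
≡ ¬(¬b ∧ ¬d) ∨ ¬(¬b ∨ ¬a ∨ b) ∨ c ∨ d   (eliminate →)
≡ ¬¬b ∨ ¬¬d ∨ ¬(¬b ∨ ¬a ∨ b) ∨ c ∨ d   (De Morgan)
≡ b ∨ ¬¬d ∨ ¬(¬b ∨ ¬a ∨ b) ∨ c ∨ d   (double negation)
≡ b ∨ d ∨ ¬(¬b ∨ ¬a ∨ b) ∨ c ∨ d   (double negation)
≡ b ∨ d ∨ (¬¬b ∧ ¬¬a ∧ ¬b) ∨ c ∨ d   (De Morgan)
≡ b ∨ d ∨ (b ∧ ¬¬a ∧ ¬b) ∨ c ∨ d   (double negation)
≡ b ∨ d ∨ (b ∧ a ∧ ¬b) ∨ c ∨ d   (double negation)
≡ (b ∨ d ∨ b ∨ c ∨ d) ∧ (b ∨ d ∨ a ∨ c ∨ d) ∧ (b ∨ d ∨ ¬b ∨ c ∨ d)   (distribute ∨ over ∧)
≡ b ∨ d ∨ c   (simplify)

b ∨ d ∨ c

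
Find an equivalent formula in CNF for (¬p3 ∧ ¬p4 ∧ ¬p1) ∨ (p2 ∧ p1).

(¬p3 ∨ p2) ∧ (¬p3 ∨ p1) ∧ (¬p4 ∨ p2) ∧ (¬p4 ∨ p1) ∧ (¬p1 ∨ p2)

(¬p3 ∧ ¬p4 ∧ ¬p1) ∨ (p2 ∧ p1)
⇔ (¬p3 ∨ p2) ∧ (¬p3 ∨ p1) ∧ (¬p4 ∨ p2) ∧ (¬p4 ∨ p1) ∧ (¬p1 ∨ p2) ∧ (¬p1 ∨ p1)   [distribute ∨ over ∧]
⇔ (¬p3 ∨ p2) ∧ (¬p3 ∨ p1) ∧ (¬p4 ∨ p2) ∧ (¬p4 ∨ p1) ∧ (¬p1 ∨ p2)   [simplify]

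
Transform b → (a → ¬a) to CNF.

b → (a → ¬a)
⇔ ¬b ∨ (a → ¬a)
⇔ ¬b ∨ ¬a ∨ ¬a
⇔ ¬b ∨ ¬a

¬b ∨ ¬a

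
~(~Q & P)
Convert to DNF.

Q | ~P

~(~Q & P)
≡ ~~Q | ~P   — De Morgan
≡ Q | ~P   — double negation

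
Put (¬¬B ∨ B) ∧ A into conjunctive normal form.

(¬¬B ∨ B) ∧ A
≡ (B ∨ B) ∧ A   (double negation)
≡ B ∧ A   (simplify)

B ∧ A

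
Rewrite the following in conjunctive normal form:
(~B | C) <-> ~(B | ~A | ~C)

(~B | C) <-> ~(B | ~A | ~C)
= ((~B | C) -> ~(B | ~A | ~C)) & (~(B | ~A | ~C) -> (~B | C))   [eliminate <->]
= (~(~B | C) | ~(B | ~A | ~C)) & (~(B | ~A | ~C) -> (~B | C))   [eliminate ->]
= (~(~B | C) | ~(B | ~A | ~C)) & (~~(B | ~A | ~C) | ~B | C)   [eliminate ->]
= ((~~B & ~C) | ~(B | ~A | ~C)) & (~~(B | ~A | ~C) | ~B | C)   [De Morgan]
= ((B & ~C) | ~(B | ~A | ~C)) & (~~(B | ~A | ~C) | ~B | C)   [double negation]
= ((B & ~C) | (~B & ~~A & ~~C)) & (~~(B | ~A | ~C) | ~B | C)   [De Morgan]
= ((B & ~C) | (~B & A & ~~C)) & (~~(B | ~A | ~C) | ~B | C)   [double negation]
= ((B & ~C) | (~B & A & C)) & (~~(B | ~A | ~C) | ~B | C)   [double negation]
= ((B & ~C) | (~B & A & C)) & (B | ~A | ~C | ~B | C)   [double negation]
= (B | ~B) & (B | A) & (B | C) & (~C | ~B) & (~C | A) & (~C | C) & (B | ~A | ~C | ~B | C)   [distribute | over &]
= (B | A) & (B | C) & (~C | ~B) & (~C | A)   [simplify]

(B | A) & (B | C) & (~C | ~B) & (~C | A)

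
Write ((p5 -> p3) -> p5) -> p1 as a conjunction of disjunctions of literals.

((p5 -> p3) -> p5) -> p1
= ~((p5 -> p3) -> p5) | p1   [eliminate ->]
= ~(~(p5 -> p3) | p5) | p1   [eliminate ->]
= ~(~(~p5 | p3) | p5) | p1   [eliminate ->]
= (~~(~p5 | p3) & ~p5) | p1   [De Morgan]
= ((~p5 | p3) & ~p5) | p1   [double negation]
= (~p5 | p3 | p1) & (~p5 | p1)   [distribute | over &]
= ~p5 | p1   [simplify]

~p5 | p1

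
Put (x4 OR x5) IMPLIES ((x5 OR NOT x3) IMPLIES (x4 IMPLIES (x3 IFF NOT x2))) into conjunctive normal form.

(NOT x4 OR NOT x5 OR NOT x3 OR NOT x2) AND (NOT x4 OR x3 OR x2)

(x4 OR x5) IMPLIES ((x5 OR NOT x3) IMPLIES (x4 IMPLIES (x3 IFF NOT x2)))
⇔ NOT (x4 OR x5) OR ((x5 OR NOT x3) IMPLIES (x4 IMPLIES (x3 IFF NOT x2)))
⇔ NOT (x4 OR x5) OR NOT (x5 OR NOT x3) OR (x4 IMPLIES (x3 IFF NOT x2))
⇔ NOT (x4 OR x5) OR NOT (x5 OR NOT x3) OR NOT x4 OR (x3 IFF NOT x2)
⇔ NOT (x4 OR x5) OR NOT (x5 OR NOT x3) OR NOT x4 OR ((x3 IMPLIES NOT x2) AND (NOT x2 IMPLIES x3))
⇔ NOT (x4 OR x5) OR NOT (x5 OR NOT x3) OR NOT x4 OR ((NOT x3 OR NOT x2) AND (NOT x2 IMPLIES x3))
⇔ NOT (x4 OR x5) OR NOT (x5 OR NOT x3) OR NOT x4 OR ((NOT x3 OR NOT x2) AND (NOT NOT x2 OR x3))
⇔ (NOT x4 AND NOT x5) OR NOT (x5 OR NOT x3) OR NOT x4 OR ((NOT x3 OR NOT x2) AND (NOT NOT x2 OR x3))
⇔ (NOT x4 AND NOT x5) OR (NOT x5 AND NOT NOT x3) OR NOT x4 OR ((NOT x3 OR NOT x2) AND (NOT NOT x2 OR x3))
⇔ (NOT x4 AND NOT x5) OR (NOT x5 AND x3) OR NOT x4 OR ((NOT x3 OR NOT x2) AND (NOT NOT x2 OR x3))
⇔ (NOT x4 AND NOT x5) OR (NOT x5 AND x3) OR NOT x4 OR ((NOT x3 OR NOT x2) AND (x2 OR x3))
⇔ (NOT x4 OR NOT x5 OR NOT x4 OR NOT x3 OR NOT x2) AND (NOT x4 OR NOT x5 OR NOT x4 OR x2 OR x3) AND (NOT x4 OR x3 OR NOT x4 OR NOT x3 OR NOT x2) AND (NOT x4 OR x3 OR NOT x4 OR x2 OR x3) AND (NOT x5 OR NOT x5 OR NOT x4 OR NOT x3 OR NOT x2) AND (NOT x5 OR NOT x5 OR NOT x4 OR x2 OR x3) AND (NOT x5 OR x3 OR NOT x4 OR NOT x3 OR NOT x2) AND (NOT x5 OR x3 OR NOT x4 OR x2 OR x3)
⇔ (NOT x4 OR NOT x5 OR NOT x3 OR NOT x2) AND (NOT x4 OR x3 OR x2)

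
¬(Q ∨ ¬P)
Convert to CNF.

¬(Q ∨ ¬P)
⇔ ¬Q ∧ ¬¬P
⇔ ¬Q ∧ P

¬Q ∧ P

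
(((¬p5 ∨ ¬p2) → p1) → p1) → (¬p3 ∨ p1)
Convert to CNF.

(p5 ∨ p1 ∨ ¬p3) ∧ (p2 ∨ p1 ∨ ¬p3)

(((¬p5 ∨ ¬p2) → p1) → p1) → (¬p3 ∨ p1)
= ¬(((¬p5 ∨ ¬p2) → p1) → p1) ∨ ¬p3 ∨ p1
= ¬(¬((¬p5 ∨ ¬p2) → p1) ∨ p1) ∨ ¬p3 ∨ p1
= ¬(¬(¬(¬p5 ∨ ¬p2) ∨ p1) ∨ p1) ∨ ¬p3 ∨ p1
= (¬¬(¬(¬p5 ∨ ¬p2) ∨ p1) ∧ ¬p1) ∨ ¬p3 ∨ p1
= ((¬(¬p5 ∨ ¬p2) ∨ p1) ∧ ¬p1) ∨ ¬p3 ∨ p1
= (((¬¬p5 ∧ ¬¬p2) ∨ p1) ∧ ¬p1) ∨ ¬p3 ∨ p1
= (((p5 ∧ ¬¬p2) ∨ p1) ∧ ¬p1) ∨ ¬p3 ∨ p1
= (((p5 ∧ p2) ∨ p1) ∧ ¬p1) ∨ ¬p3 ∨ p1
= (p5 ∨ p1 ∨ ¬p3 ∨ p1) ∧ (p2 ∨ p1 ∨ ¬p3 ∨ p1) ∧ (¬p1 ∨ ¬p3 ∨ p1)
= (p5 ∨ p1 ∨ ¬p3) ∧ (p2 ∨ p1 ∨ ¬p3)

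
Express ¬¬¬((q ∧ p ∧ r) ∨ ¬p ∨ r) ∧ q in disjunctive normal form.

¬¬¬((q ∧ p ∧ r) ∨ ¬p ∨ r) ∧ q
≡ ¬((q ∧ p ∧ r) ∨ ¬p ∨ r) ∧ q   (double negation)
≡ ¬(q ∧ p ∧ r) ∧ ¬¬p ∧ ¬r ∧ q   (De Morgan)
≡ (¬q ∨ ¬p ∨ ¬r) ∧ ¬¬p ∧ ¬r ∧ q   (De Morgan)
≡ (¬q ∨ ¬p ∨ ¬r) ∧ p ∧ ¬r ∧ q   (double negation)
≡ (¬q ∧ p ∧ ¬r ∧ q) ∨ (¬p ∧ p ∧ ¬r ∧ q) ∨ (¬r ∧ p ∧ ¬r ∧ q)   (distribute ∧ over ∨)
≡ ¬r ∧ p ∧ q   (simplify)

¬r ∧ p ∧ q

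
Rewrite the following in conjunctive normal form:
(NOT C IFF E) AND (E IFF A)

(C OR E) AND (NOT E OR NOT C) AND (NOT E OR A) AND (NOT A OR E)

(NOT C IFF E) AND (E IFF A)
≡ (NOT C IMPLIES E) AND (E IMPLIES NOT C) AND (E IFF A)   (eliminate IFF)
≡ (NOT NOT C OR E) AND (E IMPLIES NOT C) AND (E IFF A)   (eliminate IMPLIES)
≡ (NOT NOT C OR E) AND (NOT E OR NOT C) AND (E IFF A)   (eliminate IMPLIES)
≡ (NOT NOT C OR E) AND (NOT E OR NOT C) AND (E IMPLIES A) AND (A IMPLIES E)   (eliminate IFF)
≡ (NOT NOT C OR E) AND (NOT E OR NOT C) AND (NOT E OR A) AND (A IMPLIES E)   (eliminate IMPLIES)
≡ (NOT NOT C OR E) AND (NOT E OR NOT C) AND (NOT E OR A) AND (NOT A OR E)   (eliminate IMPLIES)
≡ (C OR E) AND (NOT E OR NOT C) AND (NOT E OR A) AND (NOT A OR E)   (double negation)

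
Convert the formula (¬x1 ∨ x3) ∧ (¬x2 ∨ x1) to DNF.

(¬x1 ∨ x3) ∧ (¬x2 ∨ x1)
≡ (¬x1 ∧ ¬x2) ∨ (¬x1 ∧ x1) ∨ (x3 ∧ ¬x2) ∨ (x3 ∧ x1)   — distribute ∧ over ∨
≡ (¬x1 ∧ ¬x2) ∨ (x3 ∧ ¬x2) ∨ (x3 ∧ x1)   — simplify

(¬x1 ∧ ¬x2) ∨ (x3 ∧ ¬x2) ∨ (x3 ∧ x1)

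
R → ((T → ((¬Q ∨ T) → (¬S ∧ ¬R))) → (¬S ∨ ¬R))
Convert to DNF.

¬R ∨ (T ∧ S) ∨ (T ∧ R) ∨ ¬S

R → ((T → ((¬Q ∨ T) → (¬S ∧ ¬R))) → (¬S ∨ ¬R))
≡ ¬R ∨ ((T → ((¬Q ∨ T) → (¬S ∧ ¬R))) → (¬S ∨ ¬R))   — eliminate →
≡ ¬R ∨ ¬(T → ((¬Q ∨ T) → (¬S ∧ ¬R))) ∨ ¬S ∨ ¬R   — eliminate →
≡ ¬R ∨ ¬(¬T ∨ ((¬Q ∨ T) → (¬S ∧ ¬R))) ∨ ¬S ∨ ¬R   — eliminate →
≡ ¬R ∨ ¬(¬T ∨ ¬(¬Q ∨ T) ∨ (¬S ∧ ¬R)) ∨ ¬S ∨ ¬R   — eliminate →
≡ ¬R ∨ (¬¬T ∧ ¬¬(¬Q ∨ T) ∧ ¬(¬S ∧ ¬R)) ∨ ¬S ∨ ¬R   — De Morgan
≡ ¬R ∨ (T ∧ ¬¬(¬Q ∨ T) ∧ ¬(¬S ∧ ¬R)) ∨ ¬S ∨ ¬R   — double negation
≡ ¬R ∨ (T ∧ (¬Q ∨ T) ∧ ¬(¬S ∧ ¬R)) ∨ ¬S ∨ ¬R   — double negation
≡ ¬R ∨ (T ∧ (¬Q ∨ T) ∧ (¬¬S ∨ ¬¬R)) ∨ ¬S ∨ ¬R   — De Morgan
≡ ¬R ∨ (T ∧ (¬Q ∨ T) ∧ (S ∨ ¬¬R)) ∨ ¬S ∨ ¬R   — double negation
≡ ¬R ∨ (T ∧ (¬Q ∨ T) ∧ (S ∨ R)) ∨ ¬S ∨ ¬R   — double negation
≡ ¬R ∨ (T ∧ ¬Q ∧ S) ∨ (T ∧ ¬Q ∧ R) ∨ (T ∧ T ∧ S) ∨ (T ∧ T ∧ R) ∨ ¬S ∨ ¬R   — distribute ∧ over ∨
≡ ¬R ∨ (T ∧ S) ∨ (T ∧ R) ∨ ¬S   — simplify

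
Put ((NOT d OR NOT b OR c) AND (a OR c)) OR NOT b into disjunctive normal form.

(NOT d AND a) OR c OR NOT b

((NOT d OR NOT b OR c) AND (a OR c)) OR NOT b
≡ (NOT d AND a) OR (NOT d AND c) OR (NOT b AND a) OR (NOT b AND c) OR (c AND a) OR (c AND c) OR NOT b   [distribute AND over OR]
≡ (NOT d AND a) OR c OR NOT b   [simplify]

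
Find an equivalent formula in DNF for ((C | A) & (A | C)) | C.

((C | A) & (A | C)) | C
≡ (C & A) | (C & C) | (A & A) | (A & C) | C   (distribute & over |)
≡ C | A   (simplify)

C | A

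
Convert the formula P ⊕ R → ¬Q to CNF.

P ⊕ R → ¬Q
= ¬(P ⊕ R) ∨ ¬Q   — eliminate →
= ¬((P ∨ R) ∧ ¬(P ∧ R)) ∨ ¬Q   — expand ⊕
= ¬(P ∨ R) ∨ ¬¬(P ∧ R) ∨ ¬Q   — De Morgan
= ¬P ∧ ¬R ∨ ¬¬(P ∧ R) ∨ ¬Q   — De Morgan
= ¬P ∧ ¬R ∨ P ∧ R ∨ ¬Q   — double negation
= (¬P ∨ P ∨ ¬Q) ∧ (¬P ∨ R ∨ ¬Q) ∧ (¬R ∨ P ∨ ¬Q) ∧ (¬R ∨ R ∨ ¬Q)   — distribute ∨ over ∧
= (¬P ∨ R ∨ ¬Q) ∧ (¬R ∨ P ∨ ¬Q)   — simplify

(¬P ∨ R ∨ ¬Q) ∧ (¬R ∨ P ∨ ¬Q)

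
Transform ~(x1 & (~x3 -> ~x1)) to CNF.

~x1 | ~x3

~(x1 & (~x3 -> ~x1))
≡ ~(x1 & (~~x3 | ~x1))   [eliminate ->]
≡ ~x1 | ~(~~x3 | ~x1)   [De Morgan]
≡ ~x1 | (~~~x3 & ~~x1)   [De Morgan]
≡ ~x1 | (~x3 & ~~x1)   [double negation]
≡ ~x1 | (~x3 & x1)   [double negation]
≡ (~x1 | ~x3) & (~x1 | x1)   [distribute | over &]
≡ ~x1 | ~x3   [simplify]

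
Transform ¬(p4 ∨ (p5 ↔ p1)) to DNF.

¬(p4 ∨ (p5 ↔ p1))
≡ ¬(p4 ∨ ((p5 → p1) ∧ (p1 → p5)))
≡ ¬(p4 ∨ ((¬p5 ∨ p1) ∧ (p1 → p5)))
≡ ¬(p4 ∨ ((¬p5 ∨ p1) ∧ (¬p1 ∨ p5)))
≡ ¬p4 ∧ ¬((¬p5 ∨ p1) ∧ (¬p1 ∨ p5))
≡ ¬p4 ∧ (¬(¬p5 ∨ p1) ∨ ¬(¬p1 ∨ p5))
≡ ¬p4 ∧ ((¬¬p5 ∧ ¬p1) ∨ ¬(¬p1 ∨ p5))
≡ ¬p4 ∧ ((p5 ∧ ¬p1) ∨ ¬(¬p1 ∨ p5))
≡ ¬p4 ∧ ((p5 ∧ ¬p1) ∨ (¬¬p1 ∧ ¬p5))
≡ ¬p4 ∧ ((p5 ∧ ¬p1) ∨ (p1 ∧ ¬p5))
≡ (¬p4 ∧ p5 ∧ ¬p1) ∨ (¬p4 ∧ p1 ∧ ¬p5)

(¬p4 ∧ p5 ∧ ¬p1) ∨ (¬p4 ∧ p1 ∧ ¬p5)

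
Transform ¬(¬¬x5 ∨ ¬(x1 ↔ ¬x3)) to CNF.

¬(¬¬x5 ∨ ¬(x1 ↔ ¬x3))
≡ ¬(¬¬x5 ∨ ¬((x1 → ¬x3) ∧ (¬x3 → x1)))   [eliminate ↔]
≡ ¬(¬¬x5 ∨ ¬((¬x1 ∨ ¬x3) ∧ (¬x3 → x1)))   [eliminate →]
≡ ¬(¬¬x5 ∨ ¬((¬x1 ∨ ¬x3) ∧ (¬¬x3 ∨ x1)))   [eliminate →]
≡ ¬¬¬x5 ∧ ¬¬((¬x1 ∨ ¬x3) ∧ (¬¬x3 ∨ x1))   [De Morgan]
≡ ¬x5 ∧ ¬¬((¬x1 ∨ ¬x3) ∧ (¬¬x3 ∨ x1))   [double negation]
≡ ¬x5 ∧ (¬x1 ∨ ¬x3) ∧ (¬¬x3 ∨ x1)   [double negation]
≡ ¬x5 ∧ (¬x1 ∨ ¬x3) ∧ (x3 ∨ x1)   [double negation]

¬x5 ∧ (¬x1 ∨ ¬x3) ∧ (x3 ∨ x1)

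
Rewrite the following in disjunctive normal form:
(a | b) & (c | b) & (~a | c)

(a | b) & (c | b) & (~a | c)
≡ (a & c & ~a) | (a & c & c) | (a & b & ~a) | (a & b & c) | (b & c & ~a) | (b & c & c) | (b & b & ~a) | (b & b & c)   — distribute & over |
≡ (a & c) | (b & c) | (b & ~a)   — simplify

(a & c) | (b & c) | (b & ~a)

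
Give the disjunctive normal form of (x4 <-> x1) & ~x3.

(~x4 & ~x1 & ~x3) | (x1 & x4 & ~x3)

(x4 <-> x1) & ~x3
≡ (x4 -> x1) & (x1 -> x4) & ~x3   [eliminate <->]
≡ (~x4 | x1) & (x1 -> x4) & ~x3   [eliminate ->]
≡ (~x4 | x1) & (~x1 | x4) & ~x3   [eliminate ->]
≡ (~x4 & ~x1 & ~x3) | (~x4 & x4 & ~x3) | (x1 & ~x1 & ~x3) | (x1 & x4 & ~x3)   [distribute & over |]
≡ (~x4 & ~x1 & ~x3) | (x1 & x4 & ~x3)   [simplify]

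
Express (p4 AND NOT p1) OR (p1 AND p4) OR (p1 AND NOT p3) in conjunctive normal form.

(p4 AND NOT p1) OR (p1 AND p4) OR (p1 AND NOT p3)
⇔ (p4 OR p1 OR p1) AND (p4 OR p1 OR NOT p3) AND (p4 OR p4 OR p1) AND (p4 OR p4 OR NOT p3) AND (NOT p1 OR p1 OR p1) AND (NOT p1 OR p1 OR NOT p3) AND (NOT p1 OR p4 OR p1) AND (NOT p1 OR p4 OR NOT p3)   — distribute OR over AND
⇔ (p4 OR p1) AND (p4 OR NOT p3)   — simplify

(p4 OR p1) AND (p4 OR NOT p3)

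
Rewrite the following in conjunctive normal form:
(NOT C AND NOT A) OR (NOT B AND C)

(NOT C OR NOT B) AND (NOT A OR NOT B) AND (NOT A OR C)

(NOT C AND NOT A) OR (NOT B AND C)
≡ (NOT C OR NOT B) AND (NOT C OR C) AND (NOT A OR NOT B) AND (NOT A OR C)   [distribute OR over AND]
≡ (NOT C OR NOT B) AND (NOT A OR NOT B) AND (NOT A OR C)   [simplify]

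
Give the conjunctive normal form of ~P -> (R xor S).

~P -> (R xor S)
≡ ~~P | (R xor S)   — eliminate ->
≡ ~~P | ((R | S) & ~(R & S))   — expand xor
≡ P | ((R | S) & ~(R & S))   — double negation
≡ P | ((R | S) & (~R | ~S))   — De Morgan
≡ (P | R | S) & (P | ~R | ~S)   — distribute | over &

(P | R | S) & (P | ~R | ~S)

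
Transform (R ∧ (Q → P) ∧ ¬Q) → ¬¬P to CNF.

(R ∧ (Q → P) ∧ ¬Q) → ¬¬P
≡ ¬(R ∧ (Q → P) ∧ ¬Q) ∨ ¬¬P
≡ ¬(R ∧ (¬Q ∨ P) ∧ ¬Q) ∨ ¬¬P
≡ ¬R ∨ ¬(¬Q ∨ P) ∨ ¬¬Q ∨ ¬¬P
≡ ¬R ∨ (¬¬Q ∧ ¬P) ∨ ¬¬Q ∨ ¬¬P
≡ ¬R ∨ (Q ∧ ¬P) ∨ ¬¬Q ∨ ¬¬P
≡ ¬R ∨ (Q ∧ ¬P) ∨ Q ∨ ¬¬P
≡ ¬R ∨ (Q ∧ ¬P) ∨ Q ∨ P
≡ (¬R ∨ Q ∨ Q ∨ P) ∧ (¬R ∨ ¬P ∨ Q ∨ P)
≡ ¬R ∨ Q ∨ P

¬R ∨ Q ∨ P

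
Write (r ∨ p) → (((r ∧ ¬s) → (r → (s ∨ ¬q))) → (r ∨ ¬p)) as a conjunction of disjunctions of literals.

(r ∨ p) → (((r ∧ ¬s) → (r → (s ∨ ¬q))) → (r ∨ ¬p))
≡ ¬(r ∨ p) ∨ (((r ∧ ¬s) → (r → (s ∨ ¬q))) → (r ∨ ¬p))   [eliminate →]
≡ ¬(r ∨ p) ∨ ¬((r ∧ ¬s) → (r → (s ∨ ¬q))) ∨ r ∨ ¬p   [eliminate →]
≡ ¬(r ∨ p) ∨ ¬(¬(r ∧ ¬s) ∨ (r → (s ∨ ¬q))) ∨ r ∨ ¬p   [eliminate →]
≡ ¬(r ∨ p) ∨ ¬(¬(r ∧ ¬s) ∨ ¬r ∨ s ∨ ¬q) ∨ r ∨ ¬p   [eliminate →]
≡ (¬r ∧ ¬p) ∨ ¬(¬(r ∧ ¬s) ∨ ¬r ∨ s ∨ ¬q) ∨ r ∨ ¬p   [De Morgan]
≡ (¬r ∧ ¬p) ∨ (¬¬(r ∧ ¬s) ∧ ¬¬r ∧ ¬s ∧ ¬¬q) ∨ r ∨ ¬p   [De Morgan]
≡ (¬r ∧ ¬p) ∨ (r ∧ ¬s ∧ ¬¬r ∧ ¬s ∧ ¬¬q) ∨ r ∨ ¬p   [double negation]
≡ (¬r ∧ ¬p) ∨ (r ∧ ¬s ∧ r ∧ ¬s ∧ ¬¬q) ∨ r ∨ ¬p   [double negation]
≡ (¬r ∧ ¬p) ∨ (r ∧ ¬s ∧ r ∧ ¬s ∧ q) ∨ r ∨ ¬p   [double negation]
≡ (¬r ∨ r ∨ r ∨ ¬p) ∧ (¬r ∨ ¬s ∨ r ∨ ¬p) ∧ (¬r ∨ r ∨ r ∨ ¬p) ∧ (¬r ∨ ¬s ∨ r ∨ ¬p) ∧ (¬r ∨ q ∨ r ∨ ¬p) ∧ (¬p ∨ r ∨ r ∨ ¬p) ∧ (¬p ∨ ¬s ∨ r ∨ ¬p) ∧ (¬p ∨ r ∨ r ∨ ¬p) ∧ (¬p ∨ ¬s ∨ r ∨ ¬p) ∧ (¬p ∨ q ∨ r ∨ ¬p)   [distribute ∨ over ∧]
≡ ¬p ∨ r   [simplify]

¬p ∨ r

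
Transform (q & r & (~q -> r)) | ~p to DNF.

(q & r & (~q -> r)) | ~p
≡ (q & r & (~~q | r)) | ~p   [eliminate ->]
≡ (q & r & (q | r)) | ~p   [double negation]
≡ (q & r & q) | (q & r & r) | ~p   [distribute & over |]
≡ (q & r) | ~p   [simplify]

(q & r) | ~p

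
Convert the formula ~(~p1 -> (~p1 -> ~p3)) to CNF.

~(~p1 -> (~p1 -> ~p3))
≡ ~(~~p1 | (~p1 -> ~p3))   — eliminate ->
≡ ~(~~p1 | ~~p1 | ~p3)   — eliminate ->
≡ ~~~p1 & ~~~p1 & ~~p3   — De Morgan
≡ ~p1 & ~~~p1 & ~~p3   — double negation
≡ ~p1 & ~p1 & ~~p3   — double negation
≡ ~p1 & ~p1 & p3   — double negation
≡ ~p1 & p3   — simplify

~p1 & p3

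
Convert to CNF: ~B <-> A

~B <-> A
≡ (~B -> A) & (A -> ~B)   — eliminate <->
≡ (~~B | A) & (A -> ~B)   — eliminate ->
≡ (~~B | A) & (~A | ~B)   — eliminate ->
≡ (B | A) & (~A | ~B)   — double negation

(B | A) & (~A | ~B)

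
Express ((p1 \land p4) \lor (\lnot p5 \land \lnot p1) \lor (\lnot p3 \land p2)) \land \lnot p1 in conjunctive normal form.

((p1 \land p4) \lor (\lnot p5 \land \lnot p1) \lor (\lnot p3 \land p2)) \land \lnot p1
= (p1 \lor \lnot p5 \lor \lnot p3) \land (p1 \lor \lnot p5 \lor p2) \land (p1 \lor \lnot p1 \lor \lnot p3) \land (p1 \lor \lnot p1 \lor p2) \land (p4 \lor \lnot p5 \lor \lnot p3) \land (p4 \lor \lnot p5 \lor p2) \land (p4 \lor \lnot p1 \lor \lnot p3) \land (p4 \lor \lnot p1 \lor p2) \land \lnot p1   — distribute \lor over \land
= (p1 \lor \lnot p5 \lor \lnot p3) \land (p1 \lor \lnot p5 \lor p2) \land (p4 \lor \lnot p5 \lor \lnot p3) \land (p4 \lor \lnot p5 \lor p2) \land \lnot p1   — simplify

(p1 \lor \lnot p5 \lor \lnot p3) \land (p1 \lor \lnot p5 \lor p2) \land (p4 \lor \lnot p5 \lor \lnot p3) \land (p4 \lor \lnot p5 \lor p2) \land \lnot p1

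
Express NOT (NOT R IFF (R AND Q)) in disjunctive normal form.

NOT (NOT R IFF (R AND Q))
= NOT ((NOT R IMPLIES (R AND Q)) AND ((R AND Q) IMPLIES NOT R))   [eliminate IFF]
= NOT ((NOT NOT R OR (R AND Q)) AND ((R AND Q) IMPLIES NOT R))   [eliminate IMPLIES]
= NOT ((NOT NOT R OR (R AND Q)) AND (NOT (R AND Q) OR NOT R))   [eliminate IMPLIES]
= NOT (NOT NOT R OR (R AND Q)) OR NOT (NOT (R AND Q) OR NOT R)   [De Morgan]
= (NOT NOT NOT R AND NOT (R AND Q)) OR NOT (NOT (R AND Q) OR NOT R)   [De Morgan]
= (NOT R AND NOT (R AND Q)) OR NOT (NOT (R AND Q) OR NOT R)   [double negation]
= (NOT R AND (NOT R OR NOT Q)) OR NOT (NOT (R AND Q) OR NOT R)   [De Morgan]
= (NOT R AND (NOT R OR NOT Q)) OR (NOT NOT (R AND Q) AND NOT NOT R)   [De Morgan]
= (NOT R AND (NOT R OR NOT Q)) OR (R AND Q AND NOT NOT R)   [double negation]
= (NOT R AND (NOT R OR NOT Q)) OR (R AND Q AND R)   [double negation]
= (NOT R AND NOT R) OR (NOT R AND NOT Q) OR (R AND Q AND R)   [distribute AND over OR]
= NOT R OR (R AND Q)   [simplify]

NOT R OR (R AND Q)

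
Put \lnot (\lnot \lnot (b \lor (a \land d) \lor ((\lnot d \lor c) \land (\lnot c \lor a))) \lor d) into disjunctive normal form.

\lnot (\lnot \lnot (b \lor (a \land d) \lor ((\lnot d \lor c) \land (\lnot c \lor a))) \lor d)
≡ \lnot \lnot \lnot (b \lor (a \land d) \lor ((\lnot d \lor c) \land (\lnot c \lor a))) \land \lnot d
≡ \lnot (b \lor (a \land d) \lor ((\lnot d \lor c) \land (\lnot c \lor a))) \land \lnot d
≡ \lnot b \land \lnot (a \land d) \land \lnot ((\lnot d \lor c) \land (\lnot c \lor a)) \land \lnot d
≡ \lnot b \land (\lnot a \lor \lnot d) \land \lnot ((\lnot d \lor c) \land (\lnot c \lor a)) \land \lnot d
≡ \lnot b \land (\lnot a \lor \lnot d) \land (\lnot (\lnot d \lor c) \lor \lnot (\lnot c \lor a)) \land \lnot d
≡ \lnot b \land (\lnot a \lor \lnot d) \land ((\lnot \lnot d \land \lnot c) \lor \lnot (\lnot c \lor a)) \land \lnot d
≡ \lnot b \land (\lnot a \lor \lnot d) \land ((d \land \lnot c) \lor \lnot (\lnot c \lor a)) \land \lnot d
≡ \lnot b \land (\lnot a \lor \lnot d) \land ((d \land \lnot c) \lor (\lnot \lnot c \land \lnot a)) \land \lnot d
≡ \lnot b \land (\lnot a \lor \lnot d) \land ((d \land \lnot c) \lor (c \land \lnot a)) \land \lnot d
≡ (\lnot b \land \lnot a \land d \land \lnot c \land \lnot d) \lor (\lnot b \land \lnot a \land c \land \lnot a \land \lnot d) \lor (\lnot b \land \lnot d \land d \land \lnot c \land \lnot d) \lor (\lnot b \land \lnot d \land c \land \lnot a \land \lnot d)
≡ \lnot b \land \lnot a \land c \land \lnot d

\lnot b \land \lnot a \land c \land \lnot d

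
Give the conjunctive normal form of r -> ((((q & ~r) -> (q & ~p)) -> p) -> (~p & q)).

r -> ((((q & ~r) -> (q & ~p)) -> p) -> (~p & q))
≡ ~r | ((((q & ~r) -> (q & ~p)) -> p) -> (~p & q))   [eliminate ->]
≡ ~r | ~(((q & ~r) -> (q & ~p)) -> p) | (~p & q)   [eliminate ->]
≡ ~r | ~(~((q & ~r) -> (q & ~p)) | p) | (~p & q)   [eliminate ->]
≡ ~r | ~(~(~(q & ~r) | (q & ~p)) | p) | (~p & q)   [eliminate ->]
≡ ~r | (~~(~(q & ~r) | (q & ~p)) & ~p) | (~p & q)   [De Morgan]
≡ ~r | ((~(q & ~r) | (q & ~p)) & ~p) | (~p & q)   [double negation]
≡ ~r | ((~q | ~~r | (q & ~p)) & ~p) | (~p & q)   [De Morgan]
≡ ~r | ((~q | r | (q & ~p)) & ~p) | (~p & q)   [double negation]
≡ (~r | ~q | r | q | ~p) & (~r | ~q | r | q | q) & (~r | ~q | r | ~p | ~p) & (~r | ~q | r | ~p | q) & (~r | ~p | ~p) & (~r | ~p | q)   [distribute | over &]
≡ ~r | ~p   [simplify]

~r | ~p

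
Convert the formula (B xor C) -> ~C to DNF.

(C & B) | ~C

(B xor C) -> ~C
⇔ ~(B xor C) | ~C
⇔ ~((B & ~C) | (~B & C)) | ~C
⇔ (~(B & ~C) & ~(~B & C)) | ~C
⇔ ((~B | ~~C) & ~(~B & C)) | ~C
⇔ ((~B | C) & ~(~B & C)) | ~C
⇔ ((~B | C) & (~~B | ~C)) | ~C
⇔ ((~B | C) & (B | ~C)) | ~C
⇔ (~B & B) | (~B & ~C) | (C & B) | (C & ~C) | ~C
⇔ (C & B) | ~C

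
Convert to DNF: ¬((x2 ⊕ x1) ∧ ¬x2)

(¬x2 ∧ ¬x1) ∨ x2

¬((x2 ⊕ x1) ∧ ¬x2)
≡ ¬(((x2 ∧ ¬x1) ∨ (¬x2 ∧ x1)) ∧ ¬x2)   [expand ⊕]
≡ ¬((x2 ∧ ¬x1) ∨ (¬x2 ∧ x1)) ∨ ¬¬x2   [De Morgan]
≡ (¬(x2 ∧ ¬x1) ∧ ¬(¬x2 ∧ x1)) ∨ ¬¬x2   [De Morgan]
≡ ((¬x2 ∨ ¬¬x1) ∧ ¬(¬x2 ∧ x1)) ∨ ¬¬x2   [De Morgan]
≡ ((¬x2 ∨ x1) ∧ ¬(¬x2 ∧ x1)) ∨ ¬¬x2   [double negation]
≡ ((¬x2 ∨ x1) ∧ (¬¬x2 ∨ ¬x1)) ∨ ¬¬x2   [De Morgan]
≡ ((¬x2 ∨ x1) ∧ (x2 ∨ ¬x1)) ∨ ¬¬x2   [double negation]
≡ ((¬x2 ∨ x1) ∧ (x2 ∨ ¬x1)) ∨ x2   [double negation]
≡ (¬x2 ∧ x2) ∨ (¬x2 ∧ ¬x1) ∨ (x1 ∧ x2) ∨ (x1 ∧ ¬x1) ∨ x2   [distribute ∧ over ∨]
≡ (¬x2 ∧ ¬x1) ∨ x2   [simplify]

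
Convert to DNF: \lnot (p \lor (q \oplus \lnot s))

(\lnot p \land \lnot q \land s) \lor (\lnot p \land \lnot s \land q)

\lnot (p \lor (q \oplus \lnot s))
≡ \lnot (p \lor (q \land \lnot \lnot s) \lor (\lnot q \land \lnot s))   — expand \oplus
≡ \lnot p \land \lnot (q \land \lnot \lnot s) \land \lnot (\lnot q \land \lnot s)   — De Morgan
≡ \lnot p \land (\lnot q \lor \lnot \lnot \lnot s) \land \lnot (\lnot q \land \lnot s)   — De Morgan
≡ \lnot p \land (\lnot q \lor \lnot s) \land \lnot (\lnot q \land \lnot s)   — double negation
≡ \lnot p \land (\lnot q \lor \lnot s) \land (\lnot \lnot q \lor \lnot \lnot s)   — De Morgan
≡ \lnot p \land (\lnot q \lor \lnot s) \land (q \lor \lnot \lnot s)   — double negation
≡ \lnot p \land (\lnot q \lor \lnot s) \land (q \lor s)   — double negation
≡ (\lnot p \land \lnot q \land q) \lor (\lnot p \land \lnot q \land s) \lor (\lnot p \land \lnot s \land q) \lor (\lnot p \land \lnot s \land s)   — distribute \land over \lor
≡ (\lnot p \land \lnot q \land s) \lor (\lnot p \land \lnot s \land q)   — simplify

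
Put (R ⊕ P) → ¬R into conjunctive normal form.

¬R ∨ P

(R ⊕ P) → ¬R
= ¬(R ⊕ P) ∨ ¬R   — eliminate →
= ¬((R ∨ P) ∧ ¬(R ∧ P)) ∨ ¬R   — expand ⊕
= ¬(R ∨ P) ∨ ¬¬(R ∧ P) ∨ ¬R   — De Morgan
= (¬R ∧ ¬P) ∨ ¬¬(R ∧ P) ∨ ¬R   — De Morgan
= (¬R ∧ ¬P) ∨ (R ∧ P) ∨ ¬R   — double negation
= (¬R ∨ R ∨ ¬R) ∧ (¬R ∨ P ∨ ¬R) ∧ (¬P ∨ R ∨ ¬R) ∧ (¬P ∨ P ∨ ¬R)   — distribute ∨ over ∧
= ¬R ∨ P   — simplify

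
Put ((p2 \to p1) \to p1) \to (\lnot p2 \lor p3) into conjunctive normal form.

(\lnot p2 \lor p1 \lor p3) \land (\lnot p1 \lor \lnot p2 \lor p3)

((p2 \to p1) \to p1) \to (\lnot p2 \lor p3)
⇔ \lnot ((p2 \to p1) \to p1) \lor \lnot p2 \lor p3   [eliminate \to]
⇔ \lnot (\lnot (p2 \to p1) \lor p1) \lor \lnot p2 \lor p3   [eliminate \to]
⇔ \lnot (\lnot (\lnot p2 \lor p1) \lor p1) \lor \lnot p2 \lor p3   [eliminate \to]
⇔ (\lnot \lnot (\lnot p2 \lor p1) \land \lnot p1) \lor \lnot p2 \lor p3   [De Morgan]
⇔ ((\lnot p2 \lor p1) \land \lnot p1) \lor \lnot p2 \lor p3   [double negation]
⇔ (\lnot p2 \lor p1 \lor \lnot p2 \lor p3) \land (\lnot p1 \lor \lnot p2 \lor p3)   [distribute \lor over \land]
⇔ (\lnot p2 \lor p1 \lor p3) \land (\lnot p1 \lor \lnot p2 \lor p3)   [simplify]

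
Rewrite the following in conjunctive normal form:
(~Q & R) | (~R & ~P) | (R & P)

(~Q & R) | (~R & ~P) | (R & P)
⇔ (~Q | ~R | R) & (~Q | ~R | P) & (~Q | ~P | R) & (~Q | ~P | P) & (R | ~R | R) & (R | ~R | P) & (R | ~P | R) & (R | ~P | P)   [distribute | over &]
⇔ (~Q | ~R | P) & (R | ~P)   [simplify]

(~Q | ~R | P) & (R | ~P)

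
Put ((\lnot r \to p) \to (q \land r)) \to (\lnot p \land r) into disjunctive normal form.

((\lnot r \to p) \to (q \land r)) \to (\lnot p \land r)
= \lnot ((\lnot r \to p) \to (q \land r)) \lor (\lnot p \land r)   [eliminate \to]
= \lnot (\lnot (\lnot r \to p) \lor (q \land r)) \lor (\lnot p \land r)   [eliminate \to]
= \lnot (\lnot (\lnot \lnot r \lor p) \lor (q \land r)) \lor (\lnot p \land r)   [eliminate \to]
= (\lnot \lnot (\lnot \lnot r \lor p) \land \lnot (q \land r)) \lor (\lnot p \land r)   [De Morgan]
= ((\lnot \lnot r \lor p) \land \lnot (q \land r)) \lor (\lnot p \land r)   [double negation]
= ((r \lor p) \land \lnot (q \land r)) \lor (\lnot p \land r)   [double negation]
= ((r \lor p) \land (\lnot q \lor \lnot r)) \lor (\lnot p \land r)   [De Morgan]
= (r \land \lnot q) \lor (r \land \lnot r) \lor (p \land \lnot q) \lor (p \land \lnot r) \lor (\lnot p \land r)   [distribute \land over \lor]
= (r \land \lnot q) \lor (p \land \lnot q) \lor (p \land \lnot r) \lor (\lnot p \land r)   [simplify]

(r \land \lnot q) \lor (p \land \lnot q) \lor (p \land \lnot r) \lor (\lnot p \land r)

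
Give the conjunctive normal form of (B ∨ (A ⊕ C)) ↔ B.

(B ∨ (A ⊕ C)) ↔ B
= ((B ∨ (A ⊕ C)) → B) ∧ (B → (B ∨ (A ⊕ C)))   [eliminate ↔]
= (¬(B ∨ (A ⊕ C)) ∨ B) ∧ (B → (B ∨ (A ⊕ C)))   [eliminate →]
= (¬(B ∨ ((A ∨ C) ∧ ¬(A ∧ C))) ∨ B) ∧ (B → (B ∨ (A ⊕ C)))   [expand ⊕]
= (¬(B ∨ ((A ∨ C) ∧ ¬(A ∧ C))) ∨ B) ∧ (¬B ∨ B ∨ (A ⊕ C))   [eliminate →]
= (¬(B ∨ ((A ∨ C) ∧ ¬(A ∧ C))) ∨ B) ∧ (¬B ∨ B ∨ ((A ∨ C) ∧ ¬(A ∧ C)))   [expand ⊕]
= ((¬B ∧ ¬((A ∨ C) ∧ ¬(A ∧ C))) ∨ B) ∧ (¬B ∨ B ∨ ((A ∨ C) ∧ ¬(A ∧ C)))   [De Morgan]
= ((¬B ∧ (¬(A ∨ C) ∨ ¬¬(A ∧ C))) ∨ B) ∧ (¬B ∨ B ∨ ((A ∨ C) ∧ ¬(A ∧ C)))   [De Morgan]
= ((¬B ∧ ((¬A ∧ ¬C) ∨ ¬¬(A ∧ C))) ∨ B) ∧ (¬B ∨ B ∨ ((A ∨ C) ∧ ¬(A ∧ C)))   [De Morgan]
= ((¬B ∧ ((¬A ∧ ¬C) ∨ (A ∧ C))) ∨ B) ∧ (¬B ∨ B ∨ ((A ∨ C) ∧ ¬(A ∧ C)))   [double negation]
= ((¬B ∧ ((¬A ∧ ¬C) ∨ (A ∧ C))) ∨ B) ∧ (¬B ∨ B ∨ ((A ∨ C) ∧ (¬A ∨ ¬C)))   [De Morgan]
= (¬B ∨ B) ∧ (¬A ∨ A ∨ B) ∧ (¬A ∨ C ∨ B) ∧ (¬C ∨ A ∨ B) ∧ (¬C ∨ C ∨ B) ∧ (¬B ∨ B ∨ A ∨ C) ∧ (¬B ∨ B ∨ ¬A ∨ ¬C)   [distribute ∨ over ∧]
= (¬A ∨ C ∨ B) ∧ (¬C ∨ A ∨ B)   [simplify]

(¬A ∨ C ∨ B) ∧ (¬C ∨ A ∨ B)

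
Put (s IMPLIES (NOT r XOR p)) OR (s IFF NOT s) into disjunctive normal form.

NOT s OR (NOT r AND NOT p) OR (r AND p)

(s IMPLIES (NOT r XOR p)) OR (s IFF NOT s)
= NOT s OR (NOT r XOR p) OR (s IFF NOT s)
= NOT s OR (NOT r AND NOT p) OR (NOT NOT r AND p) OR (s IFF NOT s)
= NOT s OR (NOT r AND NOT p) OR (NOT NOT r AND p) OR ((s IMPLIES NOT s) AND (NOT s IMPLIES s))
= NOT s OR (NOT r AND NOT p) OR (NOT NOT r AND p) OR ((NOT s OR NOT s) AND (NOT s IMPLIES s))
= NOT s OR (NOT r AND NOT p) OR (NOT NOT r AND p) OR ((NOT s OR NOT s) AND (NOT NOT s OR s))
= NOT s OR (NOT r AND NOT p) OR (r AND p) OR ((NOT s OR NOT s) AND (NOT NOT s OR s))
= NOT s OR (NOT r AND NOT p) OR (r AND p) OR ((NOT s OR NOT s) AND (s OR s))
= NOT s OR (NOT r AND NOT p) OR (r AND p) OR (NOT s AND s) OR (NOT s AND s) OR (NOT s AND s) OR (NOT s AND s)
= NOT s OR (NOT r AND NOT p) OR (r AND p)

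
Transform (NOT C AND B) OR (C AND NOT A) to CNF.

(NOT C AND B) OR (C AND NOT A)
= (NOT C OR C) AND (NOT C OR NOT A) AND (B OR C) AND (B OR NOT A)
= (NOT C OR NOT A) AND (B OR C) AND (B OR NOT A)

(NOT C OR NOT A) AND (B OR C) AND (B OR NOT A)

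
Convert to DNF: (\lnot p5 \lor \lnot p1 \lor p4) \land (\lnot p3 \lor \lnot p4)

(\lnot p5 \lor \lnot p1 \lor p4) \land (\lnot p3 \lor \lnot p4)
≡ (\lnot p5 \land \lnot p3) \lor (\lnot p5 \land \lnot p4) \lor (\lnot p1 \land \lnot p3) \lor (\lnot p1 \land \lnot p4) \lor (p4 \land \lnot p3) \lor (p4 \land \lnot p4)   (distribute \land over \lor)
≡ (\lnot p5 \land \lnot p3) \lor (\lnot p5 \land \lnot p4) \lor (\lnot p1 \land \lnot p3) \lor (\lnot p1 \land \lnot p4) \lor (p4 \land \lnot p3)   (simplify)

(\lnot p5 \land \lnot p3) \lor (\lnot p5 \land \lnot p4) \lor (\lnot p1 \land \lnot p3) \lor (\lnot p1 \land \lnot p4) \lor (p4 \land \lnot p3)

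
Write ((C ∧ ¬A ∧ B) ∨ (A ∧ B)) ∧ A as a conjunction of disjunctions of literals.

B ∧ A

((C ∧ ¬A ∧ B) ∨ (A ∧ B)) ∧ A
≡ (C ∨ A) ∧ (C ∨ B) ∧ (¬A ∨ A) ∧ (¬A ∨ B) ∧ (B ∨ A) ∧ (B ∨ B) ∧ A   — distribute ∨ over ∧
≡ B ∧ A   — simplify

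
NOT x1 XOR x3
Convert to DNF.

(NOT x1 AND NOT x3) OR (x1 AND x3)

NOT x1 XOR x3
≡ (NOT x1 AND NOT x3) OR (NOT NOT x1 AND x3)   — expand XOR
≡ (NOT x1 AND NOT x3) OR (x1 AND x3)   — double negation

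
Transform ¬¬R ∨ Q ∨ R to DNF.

¬¬R ∨ Q ∨ R
= R ∨ Q ∨ R   — double negation
= R ∨ Q   — simplify

R ∨ Q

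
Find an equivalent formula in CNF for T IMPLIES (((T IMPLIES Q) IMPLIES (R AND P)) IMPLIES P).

T IMPLIES (((T IMPLIES Q) IMPLIES (R AND P)) IMPLIES P)
= NOT T OR (((T IMPLIES Q) IMPLIES (R AND P)) IMPLIES P)   [eliminate IMPLIES]
= NOT T OR NOT ((T IMPLIES Q) IMPLIES (R AND P)) OR P   [eliminate IMPLIES]
= NOT T OR NOT (NOT (T IMPLIES Q) OR (R AND P)) OR P   [eliminate IMPLIES]
= NOT T OR NOT (NOT (NOT T OR Q) OR (R AND P)) OR P   [eliminate IMPLIES]
= NOT T OR (NOT NOT (NOT T OR Q) AND NOT (R AND P)) OR P   [De Morgan]
= NOT T OR ((NOT T OR Q) AND NOT (R AND P)) OR P   [double negation]
= NOT T OR ((NOT T OR Q) AND (NOT R OR NOT P)) OR P   [De Morgan]
= (NOT T OR NOT T OR Q OR P) AND (NOT T OR NOT R OR NOT P OR P)   [distribute OR over AND]
= NOT T OR Q OR P   [simplify]

NOT T OR Q OR P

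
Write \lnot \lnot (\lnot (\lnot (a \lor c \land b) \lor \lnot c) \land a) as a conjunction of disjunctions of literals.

c \land a

\lnot \lnot (\lnot (\lnot (a \lor c \land b) \lor \lnot c) \land a)
= \lnot (\lnot (a \lor c \land b) \lor \lnot c) \land a   [double negation]
= \lnot \lnot (a \lor c \land b) \land \lnot \lnot c \land a   [De Morgan]
= (a \lor c \land b) \land \lnot \lnot c \land a   [double negation]
= (a \lor c \land b) \land c \land a   [double negation]
= (a \lor c) \land (a \lor b) \land c \land a   [distribute \lor over \land]
= c \land a   [simplify]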